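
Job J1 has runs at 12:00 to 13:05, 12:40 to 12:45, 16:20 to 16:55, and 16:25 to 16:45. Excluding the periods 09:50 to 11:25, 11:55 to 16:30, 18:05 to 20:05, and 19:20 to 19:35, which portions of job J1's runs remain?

16:30–16:55

A, merged: 12:00–13:05, 16:20–16:55.
B, merged: 09:50–11:25, 11:55–16:30, 18:05–20:05.
12:00–13:05 lies entirely inside B → drops out.
16:20–16:55 with B removed leaves 16:30–16:55.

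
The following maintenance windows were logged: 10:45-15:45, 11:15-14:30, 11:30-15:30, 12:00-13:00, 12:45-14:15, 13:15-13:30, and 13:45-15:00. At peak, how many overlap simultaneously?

Walk the sorted start/end points keeping a running depth.
The depth first hits 5 at 12:45.

5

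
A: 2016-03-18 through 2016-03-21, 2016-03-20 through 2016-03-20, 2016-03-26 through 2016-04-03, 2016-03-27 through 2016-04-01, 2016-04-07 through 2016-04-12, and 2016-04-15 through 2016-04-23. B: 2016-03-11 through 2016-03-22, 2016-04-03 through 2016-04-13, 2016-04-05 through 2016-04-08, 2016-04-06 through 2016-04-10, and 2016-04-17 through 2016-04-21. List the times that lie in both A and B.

2016-03-18 through 2016-03-21, 2016-04-03 through 2016-04-03, 2016-04-07 through 2016-04-12, 2016-04-17 through 2016-04-21

First set merges to 2016-03-18 through 2016-03-21, 2016-03-26 through 2016-04-03, 2016-04-07 through 2016-04-12, 2016-04-15 through 2016-04-23.
Second set merges to 2016-03-11 through 2016-03-22, 2016-04-03 through 2016-04-13, 2016-04-17 through 2016-04-21.
2016-03-18 through 2016-03-21 ∩ B → 2016-03-18 through 2016-03-21.
2016-03-26 through 2016-04-03 ∩ B → 2016-04-03 through 2016-04-03.
2016-04-07 through 2016-04-12 ∩ B → 2016-04-07 through 2016-04-12.
2016-04-15 through 2016-04-23 ∩ B → 2016-04-17 through 2016-04-21.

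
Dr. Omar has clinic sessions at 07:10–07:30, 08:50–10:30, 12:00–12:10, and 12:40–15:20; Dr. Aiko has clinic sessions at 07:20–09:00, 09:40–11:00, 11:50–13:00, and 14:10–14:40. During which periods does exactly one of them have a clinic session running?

07:10–07:20, 07:30–08:50, 09:00–09:40, 10:30–11:00, 11:50–12:00, 12:10–12:40, 13:00–14:10, 14:40–15:20

Only in the first: 07:10–07:20, 09:00–09:40, 13:00–14:10, 14:40–15:20.
Only in the second: 07:30–08:50, 10:30–11:00, 11:50–12:00, 12:10–12:40.
Together these are the periods covered by exactly one.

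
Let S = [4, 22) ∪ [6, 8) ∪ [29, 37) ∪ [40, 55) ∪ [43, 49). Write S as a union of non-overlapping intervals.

[6, 8) overlaps/touches [4, 22) → extend to [4, 22).
[29, 37) is disjoint → start new block.
[40, 55) is disjoint → start new block.
[43, 49) overlaps/touches [40, 55) → extend to [40, 55).

[4, 22) ∪ [29, 37) ∪ [40, 55)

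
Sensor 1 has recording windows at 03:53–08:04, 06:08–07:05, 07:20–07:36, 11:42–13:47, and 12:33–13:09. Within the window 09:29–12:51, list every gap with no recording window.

09:29–11:42

The merged coverage is 03:53–08:04, 11:42–13:47.
Gaps within 09:29–12:51: 09:29–11:42.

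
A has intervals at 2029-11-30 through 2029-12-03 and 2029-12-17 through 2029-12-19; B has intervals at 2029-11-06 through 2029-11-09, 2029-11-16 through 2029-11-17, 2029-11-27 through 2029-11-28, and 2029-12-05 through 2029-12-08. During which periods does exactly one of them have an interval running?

A but not B: 2029-11-30 through 2029-12-03, 2029-12-17 through 2029-12-19.
B but not A: 2029-11-06 through 2029-11-09, 2029-11-16 through 2029-11-17, 2029-11-27 through 2029-11-28, 2029-12-05 through 2029-12-08.
Combining gives A △ B.

2029-11-06 through 2029-11-09, 2029-11-16 through 2029-11-17, 2029-11-27 through 2029-11-28, 2029-11-30 through 2029-12-03, 2029-12-05 through 2029-12-08, 2029-12-17 through 2029-12-19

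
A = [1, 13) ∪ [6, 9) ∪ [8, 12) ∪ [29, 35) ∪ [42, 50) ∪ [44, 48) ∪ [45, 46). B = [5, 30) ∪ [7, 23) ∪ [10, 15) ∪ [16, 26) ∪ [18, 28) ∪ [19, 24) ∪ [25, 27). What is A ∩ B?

A, merged: [1, 13), [29, 35), [42, 50).
B, merged: [5, 30).
[1, 13) ∩ B → [5, 13).
[29, 35) ∩ B → [29, 30).
[42, 50) meets no B interval.

[5, 13) ∪ [29, 30)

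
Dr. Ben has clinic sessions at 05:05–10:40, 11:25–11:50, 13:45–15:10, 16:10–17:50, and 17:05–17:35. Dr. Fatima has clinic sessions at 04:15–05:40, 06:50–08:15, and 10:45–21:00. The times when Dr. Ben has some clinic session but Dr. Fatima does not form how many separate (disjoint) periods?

2

Merge the first list: 05:05–10:40, 11:25–11:50, 13:45–15:10, 16:10–17:50.
A \ B = 05:40–06:50, 08:15–10:40.
That is 2 disjoint pieces.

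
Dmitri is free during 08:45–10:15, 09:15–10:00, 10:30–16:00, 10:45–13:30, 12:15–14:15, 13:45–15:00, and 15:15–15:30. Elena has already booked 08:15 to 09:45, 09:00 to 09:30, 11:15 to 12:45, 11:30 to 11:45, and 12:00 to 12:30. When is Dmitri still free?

Merge the first list: 08:45–10:15, 10:30–16:00.
Merge the second list: 08:15–09:45, 11:15–12:45.
08:45–10:15 \ B = 09:45–10:15.
10:30–16:00 \ B = 10:30–11:15, 12:45–16:00.

09:45–10:15, 10:30–11:15, 12:45–16:00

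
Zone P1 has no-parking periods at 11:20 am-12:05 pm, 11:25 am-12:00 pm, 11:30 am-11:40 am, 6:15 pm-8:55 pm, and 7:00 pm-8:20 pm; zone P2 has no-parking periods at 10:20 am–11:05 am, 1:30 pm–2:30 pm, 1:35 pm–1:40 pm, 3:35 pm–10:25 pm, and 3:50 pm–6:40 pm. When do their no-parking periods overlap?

6:15 pm–8:55 pm

First set merges to 11:20 am–12:05 pm, 6:15 pm–8:55 pm.
Second set merges to 10:20 am–11:05 am, 1:30 pm–2:30 pm, 3:35 pm–10:25 pm.
11:20 am–12:05 pm falls entirely outside B.
6:15 pm–8:55 pm overlaps B on 6:15 pm–8:55 pm.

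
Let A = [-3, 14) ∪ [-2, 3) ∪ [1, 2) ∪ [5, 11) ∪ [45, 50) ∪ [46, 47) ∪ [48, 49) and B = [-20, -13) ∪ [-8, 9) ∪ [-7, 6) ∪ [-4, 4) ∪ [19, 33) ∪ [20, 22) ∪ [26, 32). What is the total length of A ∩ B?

First set merges to [-3, 14), [45, 50).
Second set merges to [-20, -13), [-8, 9), [19, 33).
A ∩ B = [-3, 9).
Total: 12.

12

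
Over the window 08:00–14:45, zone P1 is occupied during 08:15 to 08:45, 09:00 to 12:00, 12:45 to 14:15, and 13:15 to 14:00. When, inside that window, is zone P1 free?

After merging, the occupied span is 08:15–08:45, 09:00–12:00, 12:45–14:15.
Gaps within 08:00–14:45: 08:00–08:15, 08:45–09:00, 12:00–12:45, 14:15–14:45.

08:00–08:15, 08:45–09:00, 12:00–12:45, 14:15–14:45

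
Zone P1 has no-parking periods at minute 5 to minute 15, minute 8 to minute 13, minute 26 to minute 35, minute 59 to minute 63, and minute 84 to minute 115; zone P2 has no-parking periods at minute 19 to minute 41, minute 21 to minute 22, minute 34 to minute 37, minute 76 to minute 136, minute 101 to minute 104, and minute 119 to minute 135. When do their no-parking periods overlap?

A, merged: minute 5 to minute 15, minute 26 to minute 35, minute 59 to minute 63, minute 84 to minute 115.
B, merged: minute 19 to minute 41, minute 76 to minute 136.
minute 5 to minute 15: no overlap with the second set.
minute 26 to minute 35 meets the second set on minute 26 to minute 35.
minute 59 to minute 63: no overlap with the second set.
minute 84 to minute 115 meets the second set on minute 84 to minute 115.

minute 26 to minute 35, minute 84 to minute 115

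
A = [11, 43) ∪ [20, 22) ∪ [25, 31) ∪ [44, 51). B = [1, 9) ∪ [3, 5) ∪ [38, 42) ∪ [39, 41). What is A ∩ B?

Merge the first list: [11, 43), [44, 51).
Merge the second list: [1, 9), [38, 42).
[11, 43) overlaps B on [38, 42).
[44, 51) falls entirely outside B.

[38, 42)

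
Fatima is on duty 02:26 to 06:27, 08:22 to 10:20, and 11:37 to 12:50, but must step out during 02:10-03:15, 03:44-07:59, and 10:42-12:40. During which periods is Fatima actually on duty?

03:15-03:44, 08:22-10:20, 12:40-12:50

02:26-06:27 with B removed leaves 03:15-03:44.
08:22-10:20 is untouched.
11:37-12:50 with B removed leaves 12:40-12:50.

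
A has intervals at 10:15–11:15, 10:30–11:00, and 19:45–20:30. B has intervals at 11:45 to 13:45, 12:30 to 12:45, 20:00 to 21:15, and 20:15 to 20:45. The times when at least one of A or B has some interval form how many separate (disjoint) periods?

Merge the first list: 10:15-11:15, 19:45-20:30.
Merge the second list: 11:45-13:45, 20:00-21:15.
A ∪ B = 10:15-11:15, 11:45-13:45, 19:45-21:15.
That is 3 disjoint pieces.

3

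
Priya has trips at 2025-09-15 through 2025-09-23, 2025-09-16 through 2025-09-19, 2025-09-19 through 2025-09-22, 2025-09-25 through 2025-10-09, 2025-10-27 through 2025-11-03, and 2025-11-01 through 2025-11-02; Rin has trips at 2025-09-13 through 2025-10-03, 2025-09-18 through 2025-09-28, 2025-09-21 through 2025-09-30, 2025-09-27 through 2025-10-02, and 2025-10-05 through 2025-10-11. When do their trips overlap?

Merge the first list: 2025-09-15 through 2025-09-23, 2025-09-25 through 2025-10-09, 2025-10-27 through 2025-11-03.
Merge the second list: 2025-09-13 through 2025-10-03, 2025-10-05 through 2025-10-11.
2025-09-15 through 2025-09-23 ∩ B → 2025-09-15 through 2025-09-23.
2025-09-25 through 2025-10-09 ∩ B → 2025-09-25 through 2025-10-03, 2025-10-05 through 2025-10-09.
2025-10-27 through 2025-11-03 meets no B interval.

2025-09-15 through 2025-09-23, 2025-09-25 through 2025-10-03, 2025-10-05 through 2025-10-09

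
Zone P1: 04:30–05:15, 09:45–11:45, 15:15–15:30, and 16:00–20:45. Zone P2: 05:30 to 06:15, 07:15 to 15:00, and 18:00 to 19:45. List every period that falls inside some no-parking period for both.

04:30-05:15 falls entirely outside B.
09:45-11:45 overlaps B on 09:45-11:45.
15:15-15:30 falls entirely outside B.
16:00-20:45 overlaps B on 18:00-19:45.

09:45-11:45, 18:00-19:45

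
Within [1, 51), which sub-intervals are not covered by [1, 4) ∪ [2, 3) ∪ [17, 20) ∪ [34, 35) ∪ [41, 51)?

[4, 17) ∪ [20, 34) ∪ [35, 41)

The merged coverage is [1, 4), [17, 20), [34, 35), [41, 51).
Complement within [1, 51): [4, 17), [20, 34), [35, 41).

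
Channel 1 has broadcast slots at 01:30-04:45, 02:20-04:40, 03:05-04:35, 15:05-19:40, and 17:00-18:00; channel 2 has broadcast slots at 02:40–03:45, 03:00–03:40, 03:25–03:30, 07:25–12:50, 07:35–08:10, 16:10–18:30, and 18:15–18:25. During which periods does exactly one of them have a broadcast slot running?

First set merges to 01:30–04:45, 15:05–19:40.
Second set merges to 02:40–03:45, 07:25–12:50, 16:10–18:30.
A \ B = 01:30–02:40, 03:45–04:45, 15:05–16:10, 18:30–19:40.
B \ A = 07:25–12:50.
Union of the two gives the symmetric difference.

01:30–02:40, 03:45–04:45, 07:25–12:50, 15:05–16:10, 18:30–19:40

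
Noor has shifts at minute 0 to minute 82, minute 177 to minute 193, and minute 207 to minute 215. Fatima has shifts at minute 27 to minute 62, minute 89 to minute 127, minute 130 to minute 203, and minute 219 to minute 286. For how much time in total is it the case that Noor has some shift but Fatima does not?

55 minutes

A \ B = minute 0 to minute 27, minute 62 to minute 82, minute 207 to minute 215.
Total: 27 minutes + 20 minutes + 8 minutes = 55 minutes.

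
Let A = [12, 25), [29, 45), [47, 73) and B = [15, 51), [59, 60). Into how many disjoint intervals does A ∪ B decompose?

1

A ∪ B = [12, 73).
That is 1 disjoint piece.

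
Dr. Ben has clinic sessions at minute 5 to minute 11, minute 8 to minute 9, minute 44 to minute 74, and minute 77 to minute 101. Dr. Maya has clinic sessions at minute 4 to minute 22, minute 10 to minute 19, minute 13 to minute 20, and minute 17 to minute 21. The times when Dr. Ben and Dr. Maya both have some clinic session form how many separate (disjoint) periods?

1

Merge the first list: minute 5 to minute 11, minute 44 to minute 74, minute 77 to minute 101.
Merge the second list: minute 4 to minute 22.
A ∩ B = minute 5 to minute 11.
That is 1 disjoint piece.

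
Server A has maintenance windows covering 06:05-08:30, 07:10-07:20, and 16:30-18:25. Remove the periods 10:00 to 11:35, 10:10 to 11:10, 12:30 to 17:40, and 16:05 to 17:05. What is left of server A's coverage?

First set merges to 06:05–08:30, 16:30–18:25.
Second set merges to 10:00–11:35, 12:30–17:40.
06:05–08:30 is untouched.
16:30–18:25 with B removed leaves 17:40–18:25.

06:05–08:30, 17:40–18:25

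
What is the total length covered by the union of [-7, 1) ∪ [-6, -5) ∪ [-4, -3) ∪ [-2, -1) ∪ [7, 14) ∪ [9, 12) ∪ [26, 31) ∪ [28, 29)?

20

Merged: [-7, 1), [7, 14), [26, 31).
Lengths: 8 + 7 + 5 = 20.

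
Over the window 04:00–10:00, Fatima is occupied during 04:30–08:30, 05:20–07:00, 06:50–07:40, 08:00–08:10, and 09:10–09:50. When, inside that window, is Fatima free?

04:00–04:30, 08:30–09:10, 09:50–10:00

Covered (merged): 04:30–08:30, 09:10–09:50.
Complement within 04:00–10:00: 04:00–04:30, 08:30–09:10, 09:50–10:00.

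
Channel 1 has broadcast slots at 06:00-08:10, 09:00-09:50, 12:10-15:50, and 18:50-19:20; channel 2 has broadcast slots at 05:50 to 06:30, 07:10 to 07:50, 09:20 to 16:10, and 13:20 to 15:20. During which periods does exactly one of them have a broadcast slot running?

05:50–06:00, 06:30–07:10, 07:50–08:10, 09:00–09:20, 09:50–12:10, 15:50–16:10, 18:50–19:20

Merge the second list: 05:50–06:30, 07:10–07:50, 09:20–16:10.
A \ B = 06:30–07:10, 07:50–08:10, 09:00–09:20, 18:50–19:20.
B \ A = 05:50–06:00, 09:50–12:10, 15:50–16:10.
Union of the two gives the symmetric difference.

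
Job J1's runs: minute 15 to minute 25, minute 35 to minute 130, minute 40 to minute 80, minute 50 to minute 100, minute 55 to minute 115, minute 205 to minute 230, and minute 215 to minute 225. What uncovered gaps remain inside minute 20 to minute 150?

minute 25 to minute 35, minute 130 to minute 150

Covered (merged): minute 15 to minute 25, minute 35 to minute 130, minute 205 to minute 230.
Gaps within minute 20 to minute 150: minute 25 to minute 35, minute 130 to minute 150.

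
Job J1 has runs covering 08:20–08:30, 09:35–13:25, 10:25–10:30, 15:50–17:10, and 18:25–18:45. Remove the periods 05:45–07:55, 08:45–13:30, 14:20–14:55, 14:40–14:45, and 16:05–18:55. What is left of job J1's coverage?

08:20-08:30, 15:50-16:05

First set merges to 08:20-08:30, 09:35-13:25, 15:50-17:10, 18:25-18:45.
Second set merges to 05:45-07:55, 08:45-13:30, 14:20-14:55, 16:05-18:55.
08:20-08:30 is untouched.
09:35-13:25 lies entirely inside B → drops out.
15:50-17:10 with B removed leaves 15:50-16:05.
18:25-18:45 lies entirely inside B → drops out.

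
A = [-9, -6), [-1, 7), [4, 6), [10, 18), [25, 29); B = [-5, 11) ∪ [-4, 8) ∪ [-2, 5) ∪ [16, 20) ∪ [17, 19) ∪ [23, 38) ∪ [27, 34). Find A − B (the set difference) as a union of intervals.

First set merges to [-9, -6), [-1, 7), [10, 18), [25, 29).
Second set merges to [-5, 11), [16, 20), [23, 38).
[-9, -6) is untouched.
[-1, 7) lies entirely inside B → drops out.
[10, 18) with B removed leaves [11, 16).
[25, 29) lies entirely inside B → drops out.

[-9, -6) ∪ [11, 16)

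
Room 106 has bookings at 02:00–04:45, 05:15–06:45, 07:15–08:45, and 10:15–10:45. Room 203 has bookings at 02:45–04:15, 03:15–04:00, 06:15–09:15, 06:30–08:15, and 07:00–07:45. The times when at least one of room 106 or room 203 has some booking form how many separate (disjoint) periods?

Merge the second list: 02:45-04:15, 06:15-09:15.
A ∪ B = 02:00-04:45, 05:15-09:15, 10:15-10:45.
That is 3 disjoint pieces.

3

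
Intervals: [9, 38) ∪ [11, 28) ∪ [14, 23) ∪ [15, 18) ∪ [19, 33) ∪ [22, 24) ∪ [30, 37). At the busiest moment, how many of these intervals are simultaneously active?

At 22, 5 of the intervals are simultaneously active.
No point has more.

5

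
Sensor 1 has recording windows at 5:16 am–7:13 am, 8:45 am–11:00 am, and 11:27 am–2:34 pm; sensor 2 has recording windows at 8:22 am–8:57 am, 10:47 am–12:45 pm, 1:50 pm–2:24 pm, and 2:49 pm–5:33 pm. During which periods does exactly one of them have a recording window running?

Only in the first: 5:16 am–7:13 am, 8:57 am–10:47 am, 12:45 pm–1:50 pm, 2:24 pm–2:34 pm.
Only in the second: 8:22 am–8:45 am, 11:00 am–11:27 am, 2:49 pm–5:33 pm.
Together these are the periods covered by exactly one.

5:16 am–7:13 am, 8:22 am–8:45 am, 8:57 am–10:47 am, 11:00 am–11:27 am, 12:45 pm–1:50 pm, 2:24 pm–2:34 pm, 2:49 pm–5:33 pm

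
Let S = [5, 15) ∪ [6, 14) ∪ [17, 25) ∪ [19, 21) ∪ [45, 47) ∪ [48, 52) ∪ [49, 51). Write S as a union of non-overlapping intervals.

[6, 14) overlaps/touches [5, 15) → extend to [5, 15).
[17, 25) is disjoint → start new block.
[19, 21) overlaps/touches [17, 25) → extend to [17, 25).
[45, 47) is disjoint → start new block.
[48, 52) is disjoint → start new block.
[49, 51) overlaps/touches [48, 52) → extend to [48, 52).

[5, 15) ∪ [17, 25) ∪ [45, 47) ∪ [48, 52)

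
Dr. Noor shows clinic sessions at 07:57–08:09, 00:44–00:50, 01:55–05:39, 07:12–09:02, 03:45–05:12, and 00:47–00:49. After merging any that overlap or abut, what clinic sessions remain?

Sort by start: 00:44–00:50, 00:47–00:49, 01:55–05:39, 03:45–05:12, 07:12–09:02, 07:57–08:09.
00:47–00:49 overlaps/touches 00:44–00:50 → extend to 00:44–00:50.
01:55–05:39 is disjoint → start new block.
03:45–05:12 overlaps/touches 01:55–05:39 → extend to 01:55–05:39.
07:12–09:02 is disjoint → start new block.
07:57–08:09 overlaps/touches 07:12–09:02 → extend to 07:12–09:02.

00:44–00:50, 01:55–05:39, 07:12–09:02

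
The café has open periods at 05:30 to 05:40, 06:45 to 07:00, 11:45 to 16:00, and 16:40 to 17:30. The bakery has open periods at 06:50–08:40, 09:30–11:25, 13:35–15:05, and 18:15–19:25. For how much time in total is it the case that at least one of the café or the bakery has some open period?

A ∪ B = 05:30–05:40, 06:45–08:40, 09:30–11:25, 11:45–16:00, 16:40–17:30, 18:15–19:25.
Total: 10 min + 1 h 55 min + 1 h 55 min + 4 h 15 min + 50 min + 1 h 10 min = 10 h 15 min.

10 h 15 min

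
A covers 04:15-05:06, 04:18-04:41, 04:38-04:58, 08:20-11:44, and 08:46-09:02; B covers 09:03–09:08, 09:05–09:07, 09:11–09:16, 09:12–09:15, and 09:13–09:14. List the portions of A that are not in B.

04:15-05:06, 08:20-09:03, 09:08-09:11, 09:16-11:44

First set merges to 04:15-05:06, 08:20-11:44.
Second set merges to 09:03-09:08, 09:11-09:16.
04:15-05:06: no B overlap → unchanged.
08:20-11:44 minus B → 08:20-09:03, 09:08-09:11, 09:16-11:44.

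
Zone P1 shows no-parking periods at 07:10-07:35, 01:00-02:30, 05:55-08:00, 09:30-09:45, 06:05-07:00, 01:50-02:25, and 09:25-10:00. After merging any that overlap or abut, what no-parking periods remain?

Sort by start: 01:00–02:30, 01:50–02:25, 05:55–08:00, 06:05–07:00, 07:10–07:35, 09:25–10:00, 09:30–09:45.
01:50–02:25 overlaps/touches 01:00–02:30 → extend to 01:00–02:30.
05:55–08:00 is disjoint → start new block.
06:05–07:00 overlaps/touches 05:55–08:00 → extend to 05:55–08:00.
07:10–07:35 overlaps/touches 05:55–08:00 → extend to 05:55–08:00.
09:25–10:00 is disjoint → start new block.
09:30–09:45 overlaps/touches 09:25–10:00 → extend to 09:25–10:00.

01:00–02:30, 05:55–08:00, 09:25–10:00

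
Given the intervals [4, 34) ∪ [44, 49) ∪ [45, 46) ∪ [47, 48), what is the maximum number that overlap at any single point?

2

At 45, 2 of the intervals are simultaneously active.
No point has more.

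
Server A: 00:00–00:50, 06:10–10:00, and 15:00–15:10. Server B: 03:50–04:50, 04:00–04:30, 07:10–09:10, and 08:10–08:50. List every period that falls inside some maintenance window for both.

07:10–09:10

Merge the second list: 03:50–04:50, 07:10–09:10.
00:00–00:50: no overlap with the second set.
06:10–10:00 meets the second set on 07:10–09:10.
15:00–15:10: no overlap with the second set.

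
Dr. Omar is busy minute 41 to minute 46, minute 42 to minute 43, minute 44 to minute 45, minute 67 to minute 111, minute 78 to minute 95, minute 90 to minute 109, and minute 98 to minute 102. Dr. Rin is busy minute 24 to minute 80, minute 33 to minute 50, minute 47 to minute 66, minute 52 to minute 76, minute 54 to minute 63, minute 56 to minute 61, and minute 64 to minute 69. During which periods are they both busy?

minute 41 to minute 46, minute 67 to minute 80

First set merges to minute 41 to minute 46, minute 67 to minute 111.
Second set merges to minute 24 to minute 80.
minute 41 to minute 46 ∩ B → minute 41 to minute 46.
minute 67 to minute 111 ∩ B → minute 67 to minute 80.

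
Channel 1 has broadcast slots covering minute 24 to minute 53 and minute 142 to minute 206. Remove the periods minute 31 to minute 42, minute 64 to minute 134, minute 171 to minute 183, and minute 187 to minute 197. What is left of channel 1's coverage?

minute 24 to minute 53 \ B = minute 24 to minute 31, minute 42 to minute 53.
minute 142 to minute 206 \ B = minute 142 to minute 171, minute 183 to minute 187, minute 197 to minute 206.

minute 24 to minute 31, minute 42 to minute 53, minute 142 to minute 171, minute 183 to minute 187, minute 197 to minute 206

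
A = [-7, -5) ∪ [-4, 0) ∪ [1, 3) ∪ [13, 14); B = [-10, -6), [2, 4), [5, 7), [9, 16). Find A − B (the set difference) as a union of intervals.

[-7, -5) minus B → [-6, -5).
[-4, 0): no B overlap → unchanged.
[1, 3) minus B → [1, 2).
[13, 14): fully covered by B → removed.

[-6, -5) ∪ [-4, 0) ∪ [1, 2)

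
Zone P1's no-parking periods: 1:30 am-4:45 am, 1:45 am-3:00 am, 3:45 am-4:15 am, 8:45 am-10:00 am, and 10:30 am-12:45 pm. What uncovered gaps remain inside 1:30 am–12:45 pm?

Covered (merged): 1:30 am–4:45 am, 8:45 am–10:00 am, 10:30 am–12:45 pm.
Uncovered inside 1:30 am–12:45 pm: 4:45 am–8:45 am, 10:00 am–10:30 am.

4:45 am–8:45 am, 10:00 am–10:30 am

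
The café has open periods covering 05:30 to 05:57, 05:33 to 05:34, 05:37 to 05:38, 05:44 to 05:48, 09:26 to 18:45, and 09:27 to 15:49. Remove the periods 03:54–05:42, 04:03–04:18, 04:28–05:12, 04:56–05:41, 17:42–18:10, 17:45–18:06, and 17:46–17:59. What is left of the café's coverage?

05:42–05:57, 09:26–17:42, 18:10–18:45

Merge the first list: 05:30–05:57, 09:26–18:45.
Merge the second list: 03:54–05:42, 17:42–18:10.
05:30–05:57 with B removed leaves 05:42–05:57.
09:26–18:45 with B removed leaves 09:26–17:42, 18:10–18:45.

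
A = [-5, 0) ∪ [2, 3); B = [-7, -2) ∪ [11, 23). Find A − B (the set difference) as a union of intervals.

[-5, 0) minus B → [-2, 0).
[2, 3): no B overlap → unchanged.

[-2, 0) ∪ [2, 3)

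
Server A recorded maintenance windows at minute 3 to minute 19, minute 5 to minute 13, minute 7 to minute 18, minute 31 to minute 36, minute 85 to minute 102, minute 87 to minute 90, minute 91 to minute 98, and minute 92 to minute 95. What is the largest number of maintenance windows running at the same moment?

3

At minute 7, 3 of the intervals are simultaneously active.
No point has more.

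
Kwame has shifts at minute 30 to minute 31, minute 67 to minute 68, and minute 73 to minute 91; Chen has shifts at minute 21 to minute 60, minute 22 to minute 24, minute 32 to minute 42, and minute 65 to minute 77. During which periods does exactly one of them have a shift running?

B, merged: minute 21 to minute 60, minute 65 to minute 77.
Only in the first: minute 77 to minute 91.
Only in the second: minute 21 to minute 30, minute 31 to minute 60, minute 65 to minute 67, minute 68 to minute 73.
Together these are the periods covered by exactly one.

minute 21 to minute 30, minute 31 to minute 60, minute 65 to minute 67, minute 68 to minute 73, minute 77 to minute 91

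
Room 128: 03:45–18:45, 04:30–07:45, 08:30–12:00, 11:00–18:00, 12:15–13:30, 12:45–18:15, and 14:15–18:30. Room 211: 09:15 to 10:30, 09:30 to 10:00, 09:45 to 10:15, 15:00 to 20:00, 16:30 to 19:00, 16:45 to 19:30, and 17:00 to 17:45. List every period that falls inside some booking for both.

Merge the first list: 03:45–18:45.
Merge the second list: 09:15–10:30, 15:00–20:00.
03:45–18:45 ∩ B → 09:15–10:30, 15:00–18:45.

09:15–10:30, 15:00–18:45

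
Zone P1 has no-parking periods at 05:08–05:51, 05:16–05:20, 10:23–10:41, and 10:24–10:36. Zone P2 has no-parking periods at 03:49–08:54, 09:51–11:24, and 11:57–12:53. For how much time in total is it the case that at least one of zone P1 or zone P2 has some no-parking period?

A, merged: 05:08-05:51, 10:23-10:41.
A ∪ B = 03:49-08:54, 09:51-11:24, 11:57-12:53.
Total: 5 h 5 min + 1 h 33 min + 56 min = 7 h 34 min.

7 h 34 min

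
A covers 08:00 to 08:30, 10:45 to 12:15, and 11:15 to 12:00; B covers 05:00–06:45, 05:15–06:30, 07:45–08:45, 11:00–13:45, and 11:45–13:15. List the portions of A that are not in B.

10:45–11:00

First set merges to 08:00–08:30, 10:45–12:15.
Second set merges to 05:00–06:45, 07:45–08:45, 11:00–13:45.
08:00–08:30 lies entirely inside B → drops out.
10:45–12:15 with B removed leaves 10:45–11:00.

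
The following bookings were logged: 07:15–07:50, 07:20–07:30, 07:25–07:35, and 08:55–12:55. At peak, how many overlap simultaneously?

Sweep endpoints in order; track running count of active intervals.
Peak of 3 reached at 07:25.

3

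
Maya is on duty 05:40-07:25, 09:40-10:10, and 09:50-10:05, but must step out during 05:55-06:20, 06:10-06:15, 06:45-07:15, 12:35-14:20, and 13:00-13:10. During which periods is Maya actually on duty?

First set merges to 05:40–07:25, 09:40–10:10.
Second set merges to 05:55–06:20, 06:45–07:15, 12:35–14:20.
05:40–07:25 minus B → 05:40–05:55, 06:20–06:45, 07:15–07:25.
09:40–10:10: no B overlap → unchanged.

05:40–05:55, 06:20–06:45, 07:15–07:25, 09:40–10:10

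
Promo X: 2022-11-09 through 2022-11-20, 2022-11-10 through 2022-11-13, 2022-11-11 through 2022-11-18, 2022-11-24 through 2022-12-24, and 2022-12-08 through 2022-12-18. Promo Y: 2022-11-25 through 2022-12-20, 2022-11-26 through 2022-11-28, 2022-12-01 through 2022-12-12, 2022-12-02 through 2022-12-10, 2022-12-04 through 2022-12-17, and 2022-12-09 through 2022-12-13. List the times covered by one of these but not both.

2022-11-09 through 2022-11-20, 2022-11-24 through 2022-11-24, 2022-12-21 through 2022-12-24

A, merged: 2022-11-09 through 2022-11-20, 2022-11-24 through 2022-12-24.
B, merged: 2022-11-25 through 2022-12-20.
A but not B: 2022-11-09 through 2022-11-20, 2022-11-24 through 2022-11-24, 2022-12-21 through 2022-12-24.
B but not A: none.
Combining gives A △ B.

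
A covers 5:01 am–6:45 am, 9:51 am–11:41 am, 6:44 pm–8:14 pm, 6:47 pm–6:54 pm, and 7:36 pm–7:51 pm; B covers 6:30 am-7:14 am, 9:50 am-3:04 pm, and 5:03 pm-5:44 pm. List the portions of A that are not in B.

5:01 am-6:30 am, 6:44 pm-8:14 pm

Merge the first list: 5:01 am-6:45 am, 9:51 am-11:41 am, 6:44 pm-8:14 pm.
5:01 am-6:45 am with B removed leaves 5:01 am-6:30 am.
9:51 am-11:41 am lies entirely inside B → drops out.
6:44 pm-8:14 pm is untouched.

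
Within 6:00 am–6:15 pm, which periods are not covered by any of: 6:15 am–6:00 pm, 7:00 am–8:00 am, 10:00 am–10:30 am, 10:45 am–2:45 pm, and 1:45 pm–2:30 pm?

6:00 am–6:15 am, 6:00 pm–6:15 pm

Covered (merged): 6:15 am–6:00 pm.
Complement within 6:00 am–6:15 pm: 6:00 am–6:15 am, 6:00 pm–6:15 pm.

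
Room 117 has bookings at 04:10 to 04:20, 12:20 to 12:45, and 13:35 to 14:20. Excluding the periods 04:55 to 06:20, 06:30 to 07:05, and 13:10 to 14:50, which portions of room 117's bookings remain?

04:10-04:20: no B overlap → unchanged.
12:20-12:45: no B overlap → unchanged.
13:35-14:20: fully covered by B → removed.

04:10-04:20, 12:20-12:45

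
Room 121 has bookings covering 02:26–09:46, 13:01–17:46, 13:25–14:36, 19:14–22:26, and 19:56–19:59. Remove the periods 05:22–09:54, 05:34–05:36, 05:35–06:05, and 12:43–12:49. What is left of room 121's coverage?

Merge the first list: 02:26–09:46, 13:01–17:46, 19:14–22:26.
Merge the second list: 05:22–09:54, 12:43–12:49.
02:26–09:46 with B removed leaves 02:26–05:22.
13:01–17:46 is untouched.
19:14–22:26 is untouched.

02:26–05:22, 13:01–17:46, 19:14–22:26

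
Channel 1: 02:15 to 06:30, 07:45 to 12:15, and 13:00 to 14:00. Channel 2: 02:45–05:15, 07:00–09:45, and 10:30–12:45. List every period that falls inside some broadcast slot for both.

02:15–06:30 meets the second set on 02:45–05:15.
07:45–12:15 meets the second set on 07:45–09:45, 10:30–12:15.
13:00–14:00: no overlap with the second set.

02:45–05:15, 07:45–09:45, 10:30–12:15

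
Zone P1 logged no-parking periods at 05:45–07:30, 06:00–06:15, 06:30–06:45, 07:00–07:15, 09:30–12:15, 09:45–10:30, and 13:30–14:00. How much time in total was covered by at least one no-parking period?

5 h

Merged: 05:45–07:30, 09:30–12:15, 13:30–14:00.
Lengths: 1 h 45 min + 2 h 45 min + 30 min = 5 h.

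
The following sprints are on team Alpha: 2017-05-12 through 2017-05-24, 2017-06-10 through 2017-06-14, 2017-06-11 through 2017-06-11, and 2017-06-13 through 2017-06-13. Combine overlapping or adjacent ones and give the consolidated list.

2017-06-10 through 2017-06-14 is disjoint → start new block.
2017-06-11 through 2017-06-11 overlaps/touches 2017-06-10 through 2017-06-14 → extend to 2017-06-10 through 2017-06-14.
2017-06-13 through 2017-06-13 overlaps/touches 2017-06-10 through 2017-06-14 → extend to 2017-06-10 through 2017-06-14.

2017-05-12 through 2017-05-24, 2017-06-10 through 2017-06-14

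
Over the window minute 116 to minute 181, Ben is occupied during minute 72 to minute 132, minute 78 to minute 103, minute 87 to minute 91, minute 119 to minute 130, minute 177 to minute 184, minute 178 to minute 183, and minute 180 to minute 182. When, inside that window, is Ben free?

minute 132 to minute 177

After merging, the occupied span is minute 72 to minute 132, minute 177 to minute 184.
Uncovered inside minute 116 to minute 181: minute 132 to minute 177.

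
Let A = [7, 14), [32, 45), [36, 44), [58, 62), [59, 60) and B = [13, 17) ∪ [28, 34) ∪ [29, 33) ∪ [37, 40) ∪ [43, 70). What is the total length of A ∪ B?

First set merges to [7, 14), [32, 45), [58, 62).
Second set merges to [13, 17), [28, 34), [37, 40), [43, 70).
A ∪ B = [7, 17), [28, 70).
Total: 10 + 42 = 52.

52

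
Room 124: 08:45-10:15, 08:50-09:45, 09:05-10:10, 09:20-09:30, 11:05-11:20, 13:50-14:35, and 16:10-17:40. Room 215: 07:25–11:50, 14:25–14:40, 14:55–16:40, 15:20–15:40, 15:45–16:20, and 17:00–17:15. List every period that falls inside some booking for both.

08:45–10:15, 11:05–11:20, 14:25–14:35, 16:10–16:40, 17:00–17:15

First set merges to 08:45–10:15, 11:05–11:20, 13:50–14:35, 16:10–17:40.
Second set merges to 07:25–11:50, 14:25–14:40, 14:55–16:40, 17:00–17:15.
08:45–10:15 ∩ B → 08:45–10:15.
11:05–11:20 ∩ B → 11:05–11:20.
13:50–14:35 ∩ B → 14:25–14:35.
16:10–17:40 ∩ B → 16:10–16:40, 17:00–17:15.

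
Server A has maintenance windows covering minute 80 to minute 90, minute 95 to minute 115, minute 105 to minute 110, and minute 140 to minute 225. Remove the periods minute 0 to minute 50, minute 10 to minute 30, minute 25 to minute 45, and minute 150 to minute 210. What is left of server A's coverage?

minute 80 to minute 90, minute 95 to minute 115, minute 140 to minute 150, minute 210 to minute 225

Merge the first list: minute 80 to minute 90, minute 95 to minute 115, minute 140 to minute 225.
Merge the second list: minute 0 to minute 50, minute 150 to minute 210.
minute 80 to minute 90 is untouched.
minute 95 to minute 115 is untouched.
minute 140 to minute 225 with B removed leaves minute 140 to minute 150, minute 210 to minute 225.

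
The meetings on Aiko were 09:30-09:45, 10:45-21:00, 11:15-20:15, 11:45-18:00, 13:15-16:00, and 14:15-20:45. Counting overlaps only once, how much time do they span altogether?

Merged: 09:30-09:45, 10:45-21:00.
Lengths: 15 min + 10 h 15 min = 10 h 30 min.

10 h 30 min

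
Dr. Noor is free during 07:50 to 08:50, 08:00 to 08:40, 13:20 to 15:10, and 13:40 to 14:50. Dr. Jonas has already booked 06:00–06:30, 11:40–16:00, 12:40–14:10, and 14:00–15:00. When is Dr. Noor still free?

07:50–08:50

A, merged: 07:50–08:50, 13:20–15:10.
B, merged: 06:00–06:30, 11:40–16:00.
07:50–08:50: nothing removed.
13:20–15:10: entirely removed.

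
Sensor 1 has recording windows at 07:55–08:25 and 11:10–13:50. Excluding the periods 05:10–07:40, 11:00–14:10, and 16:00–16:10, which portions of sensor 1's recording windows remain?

07:55–08:25: nothing removed.
11:10–13:50: entirely removed.

07:55–08:25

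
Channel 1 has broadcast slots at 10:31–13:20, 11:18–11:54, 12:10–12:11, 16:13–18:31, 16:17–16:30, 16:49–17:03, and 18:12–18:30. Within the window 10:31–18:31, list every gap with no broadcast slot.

After merging, the occupied span is 10:31-13:20, 16:13-18:31.
Gaps within 10:31-18:31: 13:20-16:13.

13:20-16:13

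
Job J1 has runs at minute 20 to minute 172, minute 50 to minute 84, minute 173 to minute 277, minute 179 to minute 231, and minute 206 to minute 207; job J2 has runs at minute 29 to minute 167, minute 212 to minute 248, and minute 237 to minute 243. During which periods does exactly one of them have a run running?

minute 20 to minute 29, minute 167 to minute 172, minute 173 to minute 212, minute 248 to minute 277

First set merges to minute 20 to minute 172, minute 173 to minute 277.
Second set merges to minute 29 to minute 167, minute 212 to minute 248.
A \ B = minute 20 to minute 29, minute 167 to minute 172, minute 173 to minute 212, minute 248 to minute 277.
B \ A = none.
Union of the two gives the symmetric difference.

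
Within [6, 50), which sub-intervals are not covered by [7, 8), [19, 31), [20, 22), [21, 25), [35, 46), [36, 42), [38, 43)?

The merged coverage is [7, 8), [19, 31), [35, 46).
Uncovered inside [6, 50): [6, 7), [8, 19), [31, 35), [46, 50).

[6, 7) ∪ [8, 19) ∪ [31, 35) ∪ [46, 50)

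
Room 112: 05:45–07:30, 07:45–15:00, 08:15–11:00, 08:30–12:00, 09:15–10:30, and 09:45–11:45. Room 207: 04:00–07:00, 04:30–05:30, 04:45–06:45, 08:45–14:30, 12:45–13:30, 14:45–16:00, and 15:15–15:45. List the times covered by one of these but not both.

04:00–05:45, 07:00–07:30, 07:45–08:45, 14:30–14:45, 15:00–16:00

First set merges to 05:45–07:30, 07:45–15:00.
Second set merges to 04:00–07:00, 08:45–14:30, 14:45–16:00.
A \ B = 07:00–07:30, 07:45–08:45, 14:30–14:45.
B \ A = 04:00–05:45, 15:00–16:00.
Union of the two gives the symmetric difference.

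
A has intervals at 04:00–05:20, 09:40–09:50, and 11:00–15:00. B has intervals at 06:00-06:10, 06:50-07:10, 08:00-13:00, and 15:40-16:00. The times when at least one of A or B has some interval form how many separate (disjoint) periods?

5

A ∪ B = 04:00–05:20, 06:00–06:10, 06:50–07:10, 08:00–15:00, 15:40–16:00.
That is 5 disjoint pieces.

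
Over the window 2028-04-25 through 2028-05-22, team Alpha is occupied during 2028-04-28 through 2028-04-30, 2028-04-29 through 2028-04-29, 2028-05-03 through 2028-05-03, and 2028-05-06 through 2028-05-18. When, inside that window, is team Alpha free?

2028-04-25 through 2028-04-27, 2028-05-01 through 2028-05-02, 2028-05-04 through 2028-05-05, 2028-05-19 through 2028-05-22

The merged coverage is 2028-04-28 through 2028-04-30, 2028-05-03 through 2028-05-03, 2028-05-06 through 2028-05-18.
Gaps within 2028-04-25 through 2028-05-22: 2028-04-25 through 2028-04-27, 2028-05-01 through 2028-05-02, 2028-05-04 through 2028-05-05, 2028-05-19 through 2028-05-22.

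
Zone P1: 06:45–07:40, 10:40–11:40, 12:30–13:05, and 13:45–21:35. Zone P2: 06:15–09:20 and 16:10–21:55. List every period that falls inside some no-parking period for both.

06:45–07:40, 16:10–21:35

06:45–07:40 overlaps B on 06:45–07:40.
10:40–11:40 falls entirely outside B.
12:30–13:05 falls entirely outside B.
13:45–21:35 overlaps B on 16:10–21:35.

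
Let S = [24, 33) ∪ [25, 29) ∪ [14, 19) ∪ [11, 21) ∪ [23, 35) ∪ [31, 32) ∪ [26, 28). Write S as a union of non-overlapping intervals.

Sort by start: [11, 21), [14, 19), [23, 35), [24, 33), [25, 29), [26, 28), [31, 32).
[14, 19) overlaps/touches [11, 21) → extend to [11, 21).
[23, 35) is disjoint → start new block.
[24, 33) overlaps/touches [23, 35) → extend to [23, 35).
[25, 29) overlaps/touches [23, 35) → extend to [23, 35).
[26, 28) overlaps/touches [23, 35) → extend to [23, 35).
[31, 32) overlaps/touches [23, 35) → extend to [23, 35).

[11, 21) ∪ [23, 35)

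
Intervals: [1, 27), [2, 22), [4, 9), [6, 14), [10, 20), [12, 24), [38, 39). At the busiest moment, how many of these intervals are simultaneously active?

Sweep endpoints in order; track running count of active intervals.
Peak of 5 reached at 12.

5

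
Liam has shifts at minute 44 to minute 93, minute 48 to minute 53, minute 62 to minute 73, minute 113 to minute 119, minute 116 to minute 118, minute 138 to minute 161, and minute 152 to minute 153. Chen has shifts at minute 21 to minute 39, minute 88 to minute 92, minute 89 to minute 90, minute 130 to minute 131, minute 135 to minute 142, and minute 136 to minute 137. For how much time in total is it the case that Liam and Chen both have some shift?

8 minutes

First set merges to minute 44 to minute 93, minute 113 to minute 119, minute 138 to minute 161.
Second set merges to minute 21 to minute 39, minute 88 to minute 92, minute 130 to minute 131, minute 135 to minute 142.
A ∩ B = minute 88 to minute 92, minute 138 to minute 142.
Total: 4 minutes + 4 minutes = 8 minutes.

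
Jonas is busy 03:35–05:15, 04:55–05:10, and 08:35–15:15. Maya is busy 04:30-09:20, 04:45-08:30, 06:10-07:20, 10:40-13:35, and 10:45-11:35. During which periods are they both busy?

A, merged: 03:35–05:15, 08:35–15:15.
B, merged: 04:30–09:20, 10:40–13:35.
03:35–05:15 meets the second set on 04:30–05:15.
08:35–15:15 meets the second set on 08:35–09:20, 10:40–13:35.

04:30–05:15, 08:35–09:20, 10:40–13:35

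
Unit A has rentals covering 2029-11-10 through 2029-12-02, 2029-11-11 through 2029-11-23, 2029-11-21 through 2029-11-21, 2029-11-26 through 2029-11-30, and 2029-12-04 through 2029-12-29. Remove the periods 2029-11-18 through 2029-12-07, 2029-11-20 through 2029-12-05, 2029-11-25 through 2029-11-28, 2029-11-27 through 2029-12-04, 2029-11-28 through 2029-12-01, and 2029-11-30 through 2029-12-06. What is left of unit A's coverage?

A, merged: 2029-11-10 through 2029-12-02, 2029-12-04 through 2029-12-29.
B, merged: 2029-11-18 through 2029-12-07.
2029-11-10 through 2029-12-02 minus B → 2029-11-10 through 2029-11-17.
2029-12-04 through 2029-12-29 minus B → 2029-12-08 through 2029-12-29.

2029-11-10 through 2029-11-17, 2029-12-08 through 2029-12-29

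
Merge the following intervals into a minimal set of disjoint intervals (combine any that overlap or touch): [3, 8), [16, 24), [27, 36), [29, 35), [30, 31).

[16, 24) is disjoint → start new block.
[27, 36) is disjoint → start new block.
[29, 35) overlaps/touches [27, 36) → extend to [27, 36).
[30, 31) overlaps/touches [27, 36) → extend to [27, 36).

[3, 8) ∪ [16, 24) ∪ [27, 36)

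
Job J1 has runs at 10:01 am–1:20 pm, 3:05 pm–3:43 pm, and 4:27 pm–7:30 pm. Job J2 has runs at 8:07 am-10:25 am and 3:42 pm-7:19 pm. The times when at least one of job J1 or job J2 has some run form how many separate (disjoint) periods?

A ∪ B = 8:07 am-1:20 pm, 3:05 pm-7:30 pm.
That is 2 disjoint pieces.

2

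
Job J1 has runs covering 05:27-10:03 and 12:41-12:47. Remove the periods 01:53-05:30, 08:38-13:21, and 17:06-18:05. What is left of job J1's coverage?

05:27-10:03 with B removed leaves 05:30-08:38.
12:41-12:47 lies entirely inside B → drops out.

05:30-08:38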